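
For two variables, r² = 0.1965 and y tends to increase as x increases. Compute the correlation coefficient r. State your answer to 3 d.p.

|r| = √0.1965 = 0.443
The association is positive, so r = 0.443.

0.443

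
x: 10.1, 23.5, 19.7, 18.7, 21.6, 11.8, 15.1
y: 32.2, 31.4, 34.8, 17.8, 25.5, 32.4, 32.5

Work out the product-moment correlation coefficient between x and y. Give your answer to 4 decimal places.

n = 7, Σx = 120.5, Σy = 206.6, Σx² = 2225.85, Σy² = 6306.94, Σxy = 3505.41
nΣxy − ΣxΣy = 24537.87 − 24895.3 = -357.43
nΣx² − (Σx)² = 15580.95 − 14520.25 = 1060.7; nΣy² − (Σy)² = 44148.58 − 42683.56 = 1465.02
r = -357.43 / √(1060.7 × 1465.02) = -357.43 / 1246.5740 ≈ -0.2867

-0.2867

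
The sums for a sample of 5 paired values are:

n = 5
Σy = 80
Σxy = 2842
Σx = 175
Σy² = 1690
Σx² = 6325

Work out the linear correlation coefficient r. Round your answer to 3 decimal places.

0.147

r = (nΣxy − ΣxΣy) / √[(nΣx² − (Σx)²)(nΣy² − (Σy)²)]
Numerator: 5×2842 − 175×80 = 210
Denominator: √[(31625 − 30625)(8450 − 6400)] = √[1000 × 2050] = 1431.7821
r = 210 / 1431.7821 ≈ 0.147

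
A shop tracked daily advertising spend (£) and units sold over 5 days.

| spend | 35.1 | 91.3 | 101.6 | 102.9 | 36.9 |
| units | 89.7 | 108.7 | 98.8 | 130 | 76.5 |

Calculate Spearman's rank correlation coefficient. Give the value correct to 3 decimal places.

Rank spend: 1, 3, 4, 5, 2
Rank units: 2, 4, 3, 5, 1
d = rank(spend) − rank(units): -1, -1, 1, 0, 1; Σd² = 4
ρ = 1 − 6Σd² / [n(n²−1)] = 1 − 6×4 / (5×24) = 1 − 24/120 ≈ 0.800

0.800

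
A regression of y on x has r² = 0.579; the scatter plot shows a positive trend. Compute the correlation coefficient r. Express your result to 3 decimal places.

0.761

|r| = √0.579 = 0.761
The association is positive, so r = 0.761.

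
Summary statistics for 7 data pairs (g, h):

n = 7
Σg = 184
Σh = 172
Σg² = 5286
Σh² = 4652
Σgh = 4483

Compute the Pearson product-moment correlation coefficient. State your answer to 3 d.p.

r = (nΣgh − ΣgΣh) / √[(nΣg² − (Σg)²)(nΣh² − (Σh)²)]
Numerator: 7×4483 − 184×172 = -267
Denominator: √[(37002 − 33856)(32564 − 29584)] = √[3146 × 2980] = 3061.8752
r = -267 / 3061.8752 ≈ -0.087

-0.087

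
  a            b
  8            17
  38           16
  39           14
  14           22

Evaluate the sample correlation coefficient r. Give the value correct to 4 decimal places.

n = 4, Σa = 99, Σb = 69, Σa² = 3225, Σb² = 1225, Σab = 1598
nΣab − ΣaΣb = 6392 − 6831 = -439
nΣa² − (Σa)² = 12900 − 9801 = 3099; nΣb² − (Σb)² = 4900 − 4761 = 139
r = -439 / √(3099 × 139) = -439 / 656.3239 ≈ -0.6689

-0.6689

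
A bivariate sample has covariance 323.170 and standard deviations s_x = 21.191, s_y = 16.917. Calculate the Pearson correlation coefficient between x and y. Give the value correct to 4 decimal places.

0.9015

r = Cov(x,y) / (s_x · s_y) = 323.170 / (21.191 × 16.917)
  = 323.170 / 358.4881 ≈ 0.9015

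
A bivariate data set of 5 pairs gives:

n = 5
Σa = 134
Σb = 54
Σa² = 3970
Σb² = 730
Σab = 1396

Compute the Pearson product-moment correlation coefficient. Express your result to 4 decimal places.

-0.2171

r = (nΣab − ΣaΣb) / √[(nΣa² − (Σa)²)(nΣb² − (Σb)²)]
Numerator: 5×1396 − 134×54 = -256
Denominator: √[(19850 − 17956)(3650 − 2916)] = √[1894 × 734] = 1179.0657
r = -256 / 1179.0657 ≈ -0.2171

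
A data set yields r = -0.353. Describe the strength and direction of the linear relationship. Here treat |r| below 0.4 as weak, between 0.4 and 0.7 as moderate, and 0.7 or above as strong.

weak negative

r = -0.353 < 0 so the relationship is negative.
|r| = 0.353, which falls in the weak range.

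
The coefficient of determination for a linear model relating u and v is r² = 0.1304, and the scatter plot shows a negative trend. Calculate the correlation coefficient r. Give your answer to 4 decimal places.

|r| = √0.1304 = 0.3611
The association is negative, so r = −0.3611.

-0.3611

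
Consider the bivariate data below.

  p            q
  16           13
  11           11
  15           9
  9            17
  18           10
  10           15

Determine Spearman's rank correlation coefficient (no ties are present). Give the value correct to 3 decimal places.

-0.714

Rank p: 5, 3, 4, 1, 6, 2
Rank q: 4, 3, 1, 6, 2, 5
d = rank(p) − rank(q): 1, 0, 3, -5, 4, -3; Σd² = 60
ρ = 1 − 6Σd² / [n(n²−1)] = 1 − 6×60 / (6×35) = 1 − 360/210 ≈ -0.714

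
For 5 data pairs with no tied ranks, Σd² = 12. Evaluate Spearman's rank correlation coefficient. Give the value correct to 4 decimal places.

0.4000

ρ = 1 − 6Σd² / [n(n²−1)] = 1 − 6×12 / (5×24)
  = 1 − 72/120 = 1 − 0.60000 ≈ 0.4000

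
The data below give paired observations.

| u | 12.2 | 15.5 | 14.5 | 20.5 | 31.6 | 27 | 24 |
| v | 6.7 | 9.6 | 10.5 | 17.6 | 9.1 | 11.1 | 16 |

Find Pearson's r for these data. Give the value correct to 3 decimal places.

0.250

n = 7, Σu = 145.3, Σv = 80.6, Σu² = 3323.15, Σv² = 1019.08, Σuv = 1714.85
nΣuv − ΣuΣv = 12003.95 − 11711.18 = 292.77
nΣu² − (Σu)² = 23262.05 − 21112.09 = 2149.96; nΣv² − (Σv)² = 7133.56 − 6496.36 = 637.2
r = 292.77 / √(2149.96 × 637.2) = 292.77 / 1170.4506 ≈ 0.250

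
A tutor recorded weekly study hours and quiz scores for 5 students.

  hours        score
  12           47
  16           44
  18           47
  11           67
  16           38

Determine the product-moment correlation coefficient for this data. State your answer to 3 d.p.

n = 5, Σx = 73, Σy = 243, Σx² = 1101, Σy² = 12287, Σxy = 3459
nΣxy − ΣxΣy = 17295 − 17739 = -444
nΣx² − (Σx)² = 5505 − 5329 = 176; nΣy² − (Σy)² = 61435 − 59049 = 2386
r = -444 / √(176 × 2386) = -444 / 648.0247 ≈ -0.685

-0.685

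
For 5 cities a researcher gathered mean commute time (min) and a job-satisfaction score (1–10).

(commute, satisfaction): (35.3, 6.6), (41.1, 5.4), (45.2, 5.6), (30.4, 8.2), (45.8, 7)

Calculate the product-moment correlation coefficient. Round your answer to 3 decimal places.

-0.654

n = 5, Σx = 197.8, Σy = 32.8, Σx² = 8000.14, Σy² = 220.32, Σxy = 1277.92
nΣxy − ΣxΣy = 6389.6 − 6487.84 = -98.24
nΣx² − (Σx)² = 40000.7 − 39124.84 = 875.86; nΣy² − (Σy)² = 1101.6 − 1075.84 = 25.76
r = -98.24 / √(875.86 × 25.76) = -98.24 / 150.2070 ≈ -0.654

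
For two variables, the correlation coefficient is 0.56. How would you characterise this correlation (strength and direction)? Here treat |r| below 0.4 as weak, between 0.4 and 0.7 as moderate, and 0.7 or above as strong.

r = 0.56 > 0 so the relationship is positive.
|r| = 0.56, which falls in the moderate range.

moderate positive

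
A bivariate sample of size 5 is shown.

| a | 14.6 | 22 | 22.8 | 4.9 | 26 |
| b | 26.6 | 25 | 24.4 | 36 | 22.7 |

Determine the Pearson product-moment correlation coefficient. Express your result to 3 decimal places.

-0.964

n = 5, Σa = 90.3, Σb = 134.7, Σa² = 1917.01, Σb² = 3739.21, Σab = 2261.28
nΣab − ΣaΣb = 11306.4 − 12163.41 = -857.01
nΣa² − (Σa)² = 9585.05 − 8154.09 = 1430.96; nΣb² − (Σb)² = 18696.05 − 18144.09 = 551.96
r = -857.01 / √(1430.96 × 551.96) = -857.01 / 888.7253 ≈ -0.964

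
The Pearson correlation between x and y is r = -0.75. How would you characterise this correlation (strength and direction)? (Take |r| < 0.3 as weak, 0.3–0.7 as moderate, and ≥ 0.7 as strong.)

strong negative

r = -0.75 < 0 so the relationship is negative.
|r| = 0.75, which falls in the strong range.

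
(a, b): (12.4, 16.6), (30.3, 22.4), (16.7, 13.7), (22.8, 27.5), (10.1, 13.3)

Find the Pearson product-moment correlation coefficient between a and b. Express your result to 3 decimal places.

0.741

n = 5, Σa = 92.3, Σb = 93.5, Σa² = 1972.59, Σb² = 1898.15, Σab = 1874.68
nΣab − ΣaΣb = 9373.4 − 8630.05 = 743.35
nΣa² − (Σa)² = 9862.95 − 8519.29 = 1343.66; nΣb² − (Σb)² = 9490.75 − 8742.25 = 748.5
r = 743.35 / √(1343.66 × 748.5) = 743.35 / 1002.8607 ≈ 0.741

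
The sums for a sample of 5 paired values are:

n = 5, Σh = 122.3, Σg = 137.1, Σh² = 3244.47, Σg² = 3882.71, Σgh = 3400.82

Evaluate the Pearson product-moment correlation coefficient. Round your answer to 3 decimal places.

0.268

r = (nΣgh − ΣgΣh) / √[(nΣg² − (Σg)²)(nΣh² − (Σh)²)]
Numerator: 5×3400.82 − 137.1×122.3 = 236.77
Denominator: √[(19413.55 − 18796.41)(16222.35 − 14957.29)] = √[617.14 × 1265.06] = 883.5831
r = 236.77 / 883.5831 ≈ 0.268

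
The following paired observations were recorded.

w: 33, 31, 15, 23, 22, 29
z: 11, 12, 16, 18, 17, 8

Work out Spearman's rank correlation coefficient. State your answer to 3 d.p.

-0.600

Rank w: 6, 5, 1, 3, 2, 4
Rank z: 2, 3, 4, 6, 5, 1
d = rank(w) − rank(z): 4, 2, -3, -3, -3, 3; Σd² = 56
ρ = 1 − 6Σd² / [n(n²−1)] = 1 − 6×56 / (6×35) = 1 − 336/210 ≈ -0.600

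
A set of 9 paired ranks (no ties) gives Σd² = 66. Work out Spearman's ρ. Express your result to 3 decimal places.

0.450

ρ = 1 − 6Σd² / [n(n²−1)] = 1 − 6×66 / (9×80)
  = 1 − 396/720 = 1 − 0.5500 ≈ 0.450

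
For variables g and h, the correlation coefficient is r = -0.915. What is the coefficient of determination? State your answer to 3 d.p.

r² = (-0.915)² = 0.837

0.837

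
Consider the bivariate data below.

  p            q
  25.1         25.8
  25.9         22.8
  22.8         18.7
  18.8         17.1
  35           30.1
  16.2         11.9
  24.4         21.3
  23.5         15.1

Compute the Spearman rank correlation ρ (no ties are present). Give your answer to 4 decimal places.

0.9048

Rank p: 6, 7, 3, 2, 8, 1, 5, 4
Rank q: 7, 6, 4, 3, 8, 1, 5, 2
d = rank(p) − rank(q): -1, 1, -1, -1, 0, 0, 0, 2; Σd² = 8
ρ = 1 − 6Σd² / [n(n²−1)] = 1 − 6×8 / (8×63) = 1 − 48/504 ≈ 0.9048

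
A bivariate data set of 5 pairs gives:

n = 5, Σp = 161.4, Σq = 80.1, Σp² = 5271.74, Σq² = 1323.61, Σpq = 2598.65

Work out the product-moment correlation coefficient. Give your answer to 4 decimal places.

0.2607

r = (nΣpq − ΣpΣq) / √[(nΣp² − (Σp)²)(nΣq² − (Σq)²)]
Numerator: 5×2598.65 − 161.4×80.1 = 65.11
Denominator: √[(26358.7 − 26049.96)(6618.05 − 6416.01)] = √[308.74 × 202.04] = 249.7555
r = 65.11 / 249.7555 ≈ 0.2607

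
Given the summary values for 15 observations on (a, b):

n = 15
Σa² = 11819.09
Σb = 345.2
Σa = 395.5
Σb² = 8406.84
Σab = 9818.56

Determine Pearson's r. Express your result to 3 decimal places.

0.894

r = (nΣab − ΣaΣb) / √[(nΣa² − (Σa)²)(nΣb² − (Σb)²)]
Numerator: 15×9818.56 − 395.5×345.2 = 10751.8
Denominator: √[(177286.35 − 156420.25)(126102.6 − 119163.04)] = √[20866.1 × 6939.56] = 12033.3517
r = 10751.8 / 12033.3517 ≈ 0.894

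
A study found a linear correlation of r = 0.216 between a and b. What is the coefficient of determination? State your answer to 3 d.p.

0.047

r² = (0.216)² = 0.047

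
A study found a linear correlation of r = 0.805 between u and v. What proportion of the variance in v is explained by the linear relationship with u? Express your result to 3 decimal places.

0.648

r² = (0.805)² = 0.648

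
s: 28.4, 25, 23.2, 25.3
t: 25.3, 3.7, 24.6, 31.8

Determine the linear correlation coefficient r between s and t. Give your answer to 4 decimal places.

0.1355

n = 4, Σs = 101.9, Σt = 85.4, Σs² = 2609.89, Σt² = 2270.18, Σst = 2186.28
nΣst − ΣsΣt = 8745.12 − 8702.26 = 42.86
nΣs² − (Σs)² = 10439.56 − 10383.61 = 55.95; nΣt² − (Σt)² = 9080.72 − 7293.16 = 1787.56
r = 42.86 / √(55.95 × 1787.56) = 42.86 / 316.2499 ≈ 0.1355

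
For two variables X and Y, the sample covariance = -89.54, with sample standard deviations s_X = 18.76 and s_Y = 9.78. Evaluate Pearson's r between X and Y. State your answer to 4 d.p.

r = Cov(X,Y) / (s_X · s_Y) = -89.54 / (18.76 × 9.78)
  = -89.54 / 183.4728 ≈ -0.4880

-0.4880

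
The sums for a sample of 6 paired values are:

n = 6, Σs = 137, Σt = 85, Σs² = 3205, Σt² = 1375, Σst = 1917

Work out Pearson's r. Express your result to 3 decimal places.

-0.208

r = (nΣst − ΣsΣt) / √[(nΣs² − (Σs)²)(nΣt² − (Σt)²)]
Numerator: 6×1917 − 137×85 = -143
Denominator: √[(19230 − 18769)(8250 − 7225)] = √[461 × 1025] = 687.4045
r = -143 / 687.4045 ≈ -0.208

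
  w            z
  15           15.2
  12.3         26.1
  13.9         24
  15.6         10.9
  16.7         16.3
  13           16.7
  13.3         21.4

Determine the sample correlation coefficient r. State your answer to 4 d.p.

-0.6998

n = 7, Σw = 99.8, Σz = 130.6, Σw² = 1437.64, Σz² = 2609.6, Σwz = 1826.6
nΣwz − ΣwΣz = 12786.2 − 13033.88 = -247.68
nΣw² − (Σw)² = 10063.48 − 9960.04 = 103.44; nΣz² − (Σz)² = 18267.2 − 17056.36 = 1210.84
r = -247.68 / √(103.44 × 1210.84) = -247.68 / 353.9058 ≈ -0.6998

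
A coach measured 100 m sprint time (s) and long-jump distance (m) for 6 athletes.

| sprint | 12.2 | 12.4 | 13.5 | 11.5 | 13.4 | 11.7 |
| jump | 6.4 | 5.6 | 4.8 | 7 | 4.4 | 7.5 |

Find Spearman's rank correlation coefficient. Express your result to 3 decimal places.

-0.886

Rank sprint: 3, 4, 6, 1, 5, 2
Rank jump: 4, 3, 2, 5, 1, 6
d = rank(sprint) − rank(jump): -1, 1, 4, -4, 4, -4; Σd² = 66
ρ = 1 − 6Σd² / [n(n²−1)] = 1 − 6×66 / (6×35) = 1 − 396/210 ≈ -0.886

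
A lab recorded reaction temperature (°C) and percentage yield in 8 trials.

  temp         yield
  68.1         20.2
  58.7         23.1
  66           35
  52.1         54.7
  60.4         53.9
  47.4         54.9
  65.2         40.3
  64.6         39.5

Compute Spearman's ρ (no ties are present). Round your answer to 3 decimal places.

Rank temp: 8, 3, 7, 2, 4, 1, 6, 5
Rank yield: 1, 2, 3, 7, 6, 8, 5, 4
d = rank(temp) − rank(yield): 7, 1, 4, -5, -2, -7, 1, 1; Σd² = 146
ρ = 1 − 6Σd² / [n(n²−1)] = 1 − 6×146 / (8×63) = 1 − 876/504 ≈ -0.738

-0.738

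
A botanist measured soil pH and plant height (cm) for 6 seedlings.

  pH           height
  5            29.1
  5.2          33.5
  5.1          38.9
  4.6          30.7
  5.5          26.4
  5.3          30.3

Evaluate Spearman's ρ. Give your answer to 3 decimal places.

Rank pH: 2, 4, 3, 1, 6, 5
Rank height: 2, 5, 6, 4, 1, 3
d = rank(pH) − rank(height): 0, -1, -3, -3, 5, 2; Σd² = 48
ρ = 1 − 6Σd² / [n(n²−1)] = 1 − 6×48 / (6×35) = 1 − 288/210 ≈ -0.371

-0.371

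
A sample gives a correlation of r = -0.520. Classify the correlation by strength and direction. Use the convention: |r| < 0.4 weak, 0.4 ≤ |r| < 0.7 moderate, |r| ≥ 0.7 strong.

moderate negative

r = -0.520 < 0 so the relationship is negative.
|r| = 0.520, which falls in the moderate range.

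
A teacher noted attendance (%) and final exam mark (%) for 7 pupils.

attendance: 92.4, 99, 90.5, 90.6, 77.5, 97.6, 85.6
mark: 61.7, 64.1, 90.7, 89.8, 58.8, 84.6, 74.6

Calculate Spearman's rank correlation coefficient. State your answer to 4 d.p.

Rank attendance: 5, 7, 3, 4, 1, 6, 2
Rank mark: 2, 3, 7, 6, 1, 5, 4
d = rank(attendance) − rank(mark): 3, 4, -4, -2, 0, 1, -2; Σd² = 50
ρ = 1 − 6Σd² / [n(n²−1)] = 1 − 6×50 / (7×48) = 1 − 300/336 ≈ 0.1071

0.1071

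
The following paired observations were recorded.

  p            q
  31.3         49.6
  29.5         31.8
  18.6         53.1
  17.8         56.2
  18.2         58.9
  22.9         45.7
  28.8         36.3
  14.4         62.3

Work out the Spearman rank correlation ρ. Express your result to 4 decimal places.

-0.8333

Rank p: 8, 7, 4, 2, 3, 5, 6, 1
Rank q: 4, 1, 5, 6, 7, 3, 2, 8
d = rank(p) − rank(q): 4, 6, -1, -4, -4, 2, 4, -7; Σd² = 154
ρ = 1 − 6Σd² / [n(n²−1)] = 1 − 6×154 / (8×63) = 1 − 924/504 ≈ -0.8333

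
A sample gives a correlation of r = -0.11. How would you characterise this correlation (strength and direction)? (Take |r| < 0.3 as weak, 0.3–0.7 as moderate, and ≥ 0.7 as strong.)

weak negative

r = -0.11 < 0 so the relationship is negative.
|r| = 0.11, which falls in the weak range.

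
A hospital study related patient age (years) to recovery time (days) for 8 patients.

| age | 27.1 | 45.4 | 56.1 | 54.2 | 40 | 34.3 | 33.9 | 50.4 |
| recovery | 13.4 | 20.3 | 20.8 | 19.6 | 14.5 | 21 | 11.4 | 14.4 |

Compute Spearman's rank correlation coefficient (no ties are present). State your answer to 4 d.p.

0.5000

Rank age: 1, 5, 8, 7, 4, 3, 2, 6
Rank recovery: 2, 6, 7, 5, 4, 8, 1, 3
d = rank(age) − rank(recovery): -1, -1, 1, 2, 0, -5, 1, 3; Σd² = 42
ρ = 1 − 6Σd² / [n(n²−1)] = 1 − 6×42 / (8×63) = 1 − 252/504 ≈ 0.5000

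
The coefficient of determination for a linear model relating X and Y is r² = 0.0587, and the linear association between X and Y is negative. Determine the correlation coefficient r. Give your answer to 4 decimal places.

-0.2423

|r| = √0.0587 = 0.2423
The association is negative, so r = −0.2423.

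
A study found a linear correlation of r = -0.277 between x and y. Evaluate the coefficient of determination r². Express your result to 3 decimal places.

0.077

r² = (-0.277)² = 0.077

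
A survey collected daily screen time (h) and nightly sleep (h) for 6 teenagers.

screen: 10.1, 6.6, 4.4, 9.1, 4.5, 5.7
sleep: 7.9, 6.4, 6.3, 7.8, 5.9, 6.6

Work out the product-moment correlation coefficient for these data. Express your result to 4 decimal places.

n = 6, Σx = 40.4, Σy = 40.9, Σx² = 300.48, Σy² = 282.27, Σxy = 284.9
nΣxy − ΣxΣy = 1709.4 − 1652.36 = 57.04
nΣx² − (Σx)² = 1802.88 − 1632.16 = 170.72; nΣy² − (Σy)² = 1693.62 − 1672.81 = 20.81
r = 57.04 / √(170.72 × 20.81) = 57.04 / 59.6044 ≈ 0.9570

0.9570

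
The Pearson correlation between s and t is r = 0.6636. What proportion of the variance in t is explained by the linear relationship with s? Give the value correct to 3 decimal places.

0.440

r² = (0.6636)² = 0.440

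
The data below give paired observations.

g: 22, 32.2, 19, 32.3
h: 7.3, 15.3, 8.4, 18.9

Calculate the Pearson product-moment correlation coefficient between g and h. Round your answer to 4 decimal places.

n = 4, Σg = 105.5, Σh = 49.9, Σg² = 2925.13, Σh² = 715.15, Σgh = 1423.33
nΣgh − ΣgΣh = 5693.32 − 5264.45 = 428.87
nΣg² − (Σg)² = 11700.52 − 11130.25 = 570.27; nΣh² − (Σh)² = 2860.6 − 2490.01 = 370.59
r = 428.87 / √(570.27 × 370.59) = 428.87 / 459.7133 ≈ 0.9329

0.9329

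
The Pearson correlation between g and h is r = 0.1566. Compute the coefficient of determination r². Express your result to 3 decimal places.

0.025

r² = (0.1566)² = 0.025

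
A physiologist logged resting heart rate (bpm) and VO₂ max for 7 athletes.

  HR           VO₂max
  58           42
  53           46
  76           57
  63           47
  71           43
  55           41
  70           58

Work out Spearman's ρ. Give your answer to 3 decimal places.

0.536

Rank HR: 3, 1, 7, 4, 6, 2, 5
Rank VO₂max: 2, 4, 6, 5, 3, 1, 7
d = rank(HR) − rank(VO₂max): 1, -3, 1, -1, 3, 1, -2; Σd² = 26
ρ = 1 − 6Σd² / [n(n²−1)] = 1 − 6×26 / (7×48) = 1 − 156/336 ≈ 0.536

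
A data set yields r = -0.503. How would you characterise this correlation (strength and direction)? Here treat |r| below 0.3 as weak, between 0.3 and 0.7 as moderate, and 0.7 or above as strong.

r = -0.503 < 0 so the relationship is negative.
|r| = 0.503, which falls in the moderate range.

moderate negative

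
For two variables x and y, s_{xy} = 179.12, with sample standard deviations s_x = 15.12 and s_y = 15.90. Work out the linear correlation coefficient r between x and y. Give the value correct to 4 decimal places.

0.7451

r = Cov(x,y) / (s_x · s_y) = 179.12 / (15.12 × 15.90)
  = 179.12 / 240.4080 ≈ 0.7451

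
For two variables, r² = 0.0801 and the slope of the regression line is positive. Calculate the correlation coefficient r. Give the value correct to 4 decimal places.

0.2830

|r| = √0.0801 = 0.2830
The association is positive, so r = 0.2830.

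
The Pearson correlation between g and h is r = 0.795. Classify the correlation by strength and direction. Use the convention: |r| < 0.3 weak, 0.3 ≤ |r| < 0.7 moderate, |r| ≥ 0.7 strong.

r = 0.795 > 0 so the relationship is positive.
|r| = 0.795, which falls in the strong range.

strong positive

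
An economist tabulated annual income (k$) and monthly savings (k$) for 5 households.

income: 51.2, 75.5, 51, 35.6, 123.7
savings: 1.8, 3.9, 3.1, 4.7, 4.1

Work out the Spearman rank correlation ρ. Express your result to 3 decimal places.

-0.100

Rank income: 3, 4, 2, 1, 5
Rank savings: 1, 3, 2, 5, 4
d = rank(income) − rank(savings): 2, 1, 0, -4, 1; Σd² = 22
ρ = 1 − 6Σd² / [n(n²−1)] = 1 − 6×22 / (5×24) = 1 − 132/120 ≈ -0.100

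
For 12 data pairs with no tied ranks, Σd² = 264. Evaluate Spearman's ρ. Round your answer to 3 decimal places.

ρ = 1 − 6Σd² / [n(n²−1)] = 1 − 6×264 / (12×143)
  = 1 − 1584/1716 = 1 − 0.9231 ≈ 0.077

0.077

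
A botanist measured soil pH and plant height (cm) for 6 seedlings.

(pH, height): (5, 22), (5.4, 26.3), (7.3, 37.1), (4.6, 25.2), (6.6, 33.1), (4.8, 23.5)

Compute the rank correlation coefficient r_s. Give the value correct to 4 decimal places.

Rank pH: 3, 4, 6, 1, 5, 2
Rank height: 1, 4, 6, 3, 5, 2
d = rank(pH) − rank(height): 2, 0, 0, -2, 0, 0; Σd² = 8
ρ = 1 − 6Σd² / [n(n²−1)] = 1 − 6×8 / (6×35) = 1 − 48/210 ≈ 0.7714

0.7714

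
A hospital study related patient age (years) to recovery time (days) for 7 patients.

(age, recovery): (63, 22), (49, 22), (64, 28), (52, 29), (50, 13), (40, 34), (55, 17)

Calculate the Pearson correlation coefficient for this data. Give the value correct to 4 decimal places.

-0.2278

n = 7, Σx = 373, Σy = 165, Σx² = 20295, Σy² = 4207, Σxy = 8709
nΣxy − ΣxΣy = 60963 − 61545 = -582
nΣx² − (Σx)² = 142065 − 139129 = 2936; nΣy² − (Σy)² = 29449 − 27225 = 2224
r = -582 / √(2936 × 2224) = -582 / 2555.3207 ≈ -0.2278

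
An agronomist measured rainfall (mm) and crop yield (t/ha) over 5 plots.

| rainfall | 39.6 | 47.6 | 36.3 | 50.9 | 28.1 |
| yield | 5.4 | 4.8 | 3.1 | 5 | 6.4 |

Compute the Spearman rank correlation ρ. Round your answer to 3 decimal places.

Rank rainfall: 3, 4, 2, 5, 1
Rank yield: 4, 2, 1, 3, 5
d = rank(rainfall) − rank(yield): -1, 2, 1, 2, -4; Σd² = 26
ρ = 1 − 6Σd² / [n(n²−1)] = 1 − 6×26 / (5×24) = 1 − 156/120 ≈ -0.300

-0.300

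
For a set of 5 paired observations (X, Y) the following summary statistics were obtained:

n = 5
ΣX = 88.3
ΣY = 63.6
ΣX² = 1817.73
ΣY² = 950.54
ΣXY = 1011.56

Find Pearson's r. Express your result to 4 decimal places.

-0.5837

r = (nΣXY − ΣXΣY) / √[(nΣX² − (ΣX)²)(nΣY² − (ΣY)²)]
Numerator: 5×1011.56 − 88.3×63.6 = -558.08
Denominator: √[(9088.65 − 7796.89)(4752.7 − 4044.96)] = √[1291.76 × 707.74] = 956.1539
r = -558.08 / 956.1539 ≈ -0.5837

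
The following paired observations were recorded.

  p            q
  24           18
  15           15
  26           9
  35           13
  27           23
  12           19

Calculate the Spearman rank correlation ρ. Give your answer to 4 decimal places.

-0.2571

Rank p: 3, 2, 4, 6, 5, 1
Rank q: 4, 3, 1, 2, 6, 5
d = rank(p) − rank(q): -1, -1, 3, 4, -1, -4; Σd² = 44
ρ = 1 − 6Σd² / [n(n²−1)] = 1 − 6×44 / (6×35) = 1 − 264/210 ≈ -0.2571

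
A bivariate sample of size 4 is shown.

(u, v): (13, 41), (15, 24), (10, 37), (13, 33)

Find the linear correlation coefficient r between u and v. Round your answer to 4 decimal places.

-0.6502

n = 4, Σu = 51, Σv = 135, Σu² = 663, Σv² = 4715, Σuv = 1692
nΣuv − ΣuΣv = 6768 − 6885 = -117
nΣu² − (Σu)² = 2652 − 2601 = 51; nΣv² − (Σv)² = 18860 − 18225 = 635
r = -117 / √(51 × 635) = -117 / 179.9583 ≈ -0.6502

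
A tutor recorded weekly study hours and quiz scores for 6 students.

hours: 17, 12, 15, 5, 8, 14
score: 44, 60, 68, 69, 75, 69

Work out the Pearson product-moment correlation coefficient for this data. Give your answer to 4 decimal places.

n = 6, Σx = 71, Σy = 385, Σx² = 943, Σy² = 25307, Σxy = 4399
nΣxy − ΣxΣy = 26394 − 27335 = -941
nΣx² − (Σx)² = 5658 − 5041 = 617; nΣy² − (Σy)² = 151842 − 148225 = 3617
r = -941 / √(617 × 3617) = -941 / 1493.8839 ≈ -0.6299

-0.6299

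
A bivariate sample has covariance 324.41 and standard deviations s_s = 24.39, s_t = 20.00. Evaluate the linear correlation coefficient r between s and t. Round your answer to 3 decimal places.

r = Cov(s,t) / (s_s · s_t) = 324.41 / (24.39 × 20.00)
  = 324.41 / 487.8000 ≈ 0.665

0.665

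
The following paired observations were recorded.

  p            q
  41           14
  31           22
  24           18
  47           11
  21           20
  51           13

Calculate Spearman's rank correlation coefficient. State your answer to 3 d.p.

-0.771

Rank p: 4, 3, 2, 5, 1, 6
Rank q: 3, 6, 4, 1, 5, 2
d = rank(p) − rank(q): 1, -3, -2, 4, -4, 4; Σd² = 62
ρ = 1 − 6Σd² / [n(n²−1)] = 1 − 6×62 / (6×35) = 1 − 372/210 ≈ -0.771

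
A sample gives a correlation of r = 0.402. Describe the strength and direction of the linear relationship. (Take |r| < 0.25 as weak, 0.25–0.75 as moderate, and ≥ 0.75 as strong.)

moderate positive

r = 0.402 > 0 so the relationship is positive.
|r| = 0.402, which falls in the moderate range.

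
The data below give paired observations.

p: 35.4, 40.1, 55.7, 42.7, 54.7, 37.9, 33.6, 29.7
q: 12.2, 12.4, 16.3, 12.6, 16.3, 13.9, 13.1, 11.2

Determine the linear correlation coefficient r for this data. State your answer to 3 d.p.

0.908

n = 8, Σp = 329.8, Σq = 108, Σp² = 14226.5, Σq² = 1483, Σpq = 4566.27
nΣpq − ΣpΣq = 36530.16 − 35618.4 = 911.76
nΣp² − (Σp)² = 113812 − 108768.04 = 5043.96; nΣq² − (Σq)² = 11864 − 11664 = 200
r = 911.76 / √(5043.96 × 200) = 911.76 / 1004.3864 ≈ 0.908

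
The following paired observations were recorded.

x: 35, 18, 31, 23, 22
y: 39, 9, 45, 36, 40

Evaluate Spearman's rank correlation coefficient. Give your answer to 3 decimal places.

Rank x: 5, 1, 4, 3, 2
Rank y: 3, 1, 5, 2, 4
d = rank(x) − rank(y): 2, 0, -1, 1, -2; Σd² = 10
ρ = 1 − 6Σd² / [n(n²−1)] = 1 − 6×10 / (5×24) = 1 − 60/120 ≈ 0.500

0.500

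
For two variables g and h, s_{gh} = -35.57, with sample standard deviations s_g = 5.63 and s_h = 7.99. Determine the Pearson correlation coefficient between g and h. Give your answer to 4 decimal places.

r = Cov(g,h) / (s_g · s_h) = -35.57 / (5.63 × 7.99)
  = -35.57 / 44.9837 ≈ -0.7907

-0.7907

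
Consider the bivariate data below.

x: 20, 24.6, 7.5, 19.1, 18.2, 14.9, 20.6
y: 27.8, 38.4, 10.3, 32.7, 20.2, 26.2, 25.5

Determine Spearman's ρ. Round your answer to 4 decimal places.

Rank x: 5, 7, 1, 4, 3, 2, 6
Rank y: 5, 7, 1, 6, 2, 4, 3
d = rank(x) − rank(y): 0, 0, 0, -2, 1, -2, 3; Σd² = 18
ρ = 1 − 6Σd² / [n(n²−1)] = 1 − 6×18 / (7×48) = 1 − 108/336 ≈ 0.6786

0.6786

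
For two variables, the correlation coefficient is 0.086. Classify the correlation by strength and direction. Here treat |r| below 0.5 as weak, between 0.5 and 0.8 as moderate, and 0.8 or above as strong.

weak positive

r = 0.086 > 0 so the relationship is positive.
|r| = 0.086, which falls in the weak range.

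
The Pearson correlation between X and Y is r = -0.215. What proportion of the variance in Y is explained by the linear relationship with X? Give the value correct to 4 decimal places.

r² = (-0.215)² = 0.0462

0.0462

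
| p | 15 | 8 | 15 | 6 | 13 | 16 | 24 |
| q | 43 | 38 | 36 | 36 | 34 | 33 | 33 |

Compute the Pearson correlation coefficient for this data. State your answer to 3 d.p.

n = 7, Σp = 97, Σq = 253, Σp² = 1551, Σq² = 9219, Σpq = 3467
nΣpq − ΣpΣq = 24269 − 24541 = -272
nΣp² − (Σp)² = 10857 − 9409 = 1448; nΣq² − (Σq)² = 64533 − 64009 = 524
r = -272 / √(1448 × 524) = -272 / 871.0637 ≈ -0.312

-0.312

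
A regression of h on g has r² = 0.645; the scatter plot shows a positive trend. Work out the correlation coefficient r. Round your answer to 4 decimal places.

|r| = √0.645 = 0.8031
The association is positive, so r = 0.8031.

0.8031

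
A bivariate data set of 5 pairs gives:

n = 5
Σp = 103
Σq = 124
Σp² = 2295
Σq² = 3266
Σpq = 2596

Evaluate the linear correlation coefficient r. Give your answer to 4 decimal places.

0.2288

r = (nΣpq − ΣpΣq) / √[(nΣp² − (Σp)²)(nΣq² − (Σq)²)]
Numerator: 5×2596 − 103×124 = 208
Denominator: √[(11475 − 10609)(16330 − 15376)] = √[866 × 954] = 908.9356
r = 208 / 908.9356 ≈ 0.2288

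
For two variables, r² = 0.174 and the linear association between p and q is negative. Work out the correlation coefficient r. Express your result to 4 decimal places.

-0.4171

|r| = √0.174 = 0.4171
The association is negative, so r = −0.4171.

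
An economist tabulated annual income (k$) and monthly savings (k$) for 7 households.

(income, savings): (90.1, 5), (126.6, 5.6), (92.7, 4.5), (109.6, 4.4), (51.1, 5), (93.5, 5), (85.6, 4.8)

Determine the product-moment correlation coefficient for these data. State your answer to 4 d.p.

0.2117

n = 7, Σx = 649.2, Σy = 34.3, Σx² = 63431.84, Σy² = 169.01, Σxy = 3192.73
nΣxy − ΣxΣy = 22349.11 − 22267.56 = 81.55
nΣx² − (Σx)² = 444022.88 − 421460.64 = 22562.24; nΣy² − (Σy)² = 1183.07 − 1176.49 = 6.58
r = 81.55 / √(22562.24 × 6.58) = 81.55 / 385.3045 ≈ 0.2117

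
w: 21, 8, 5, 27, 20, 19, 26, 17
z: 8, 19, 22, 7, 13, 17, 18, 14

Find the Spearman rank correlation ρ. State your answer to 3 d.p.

-0.738

Rank w: 6, 2, 1, 8, 5, 4, 7, 3
Rank z: 2, 7, 8, 1, 3, 5, 6, 4
d = rank(w) − rank(z): 4, -5, -7, 7, 2, -1, 1, -1; Σd² = 146
ρ = 1 − 6Σd² / [n(n²−1)] = 1 − 6×146 / (8×63) = 1 − 876/504 ≈ -0.738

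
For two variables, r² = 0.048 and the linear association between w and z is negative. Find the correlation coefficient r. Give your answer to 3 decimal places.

|r| = √0.048 = 0.219
The association is negative, so r = −0.219.

-0.219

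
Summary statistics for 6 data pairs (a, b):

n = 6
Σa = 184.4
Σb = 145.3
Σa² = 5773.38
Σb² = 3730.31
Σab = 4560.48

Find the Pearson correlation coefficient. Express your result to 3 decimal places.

0.633

r = (nΣab − ΣaΣb) / √[(nΣa² − (Σa)²)(nΣb² − (Σb)²)]
Numerator: 6×4560.48 − 184.4×145.3 = 569.56
Denominator: √[(34640.28 − 34003.36)(22381.86 − 21112.09)] = √[636.92 × 1269.77] = 899.3008
r = 569.56 / 899.3008 ≈ 0.633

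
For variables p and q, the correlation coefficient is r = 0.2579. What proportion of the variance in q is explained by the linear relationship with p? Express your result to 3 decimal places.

0.067

r² = (0.2579)² = 0.067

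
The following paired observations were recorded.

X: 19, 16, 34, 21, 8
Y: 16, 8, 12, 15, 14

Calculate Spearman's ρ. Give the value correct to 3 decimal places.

Rank X: 3, 2, 5, 4, 1
Rank Y: 5, 1, 2, 4, 3
d = rank(X) − rank(Y): -2, 1, 3, 0, -2; Σd² = 18
ρ = 1 − 6Σd² / [n(n²−1)] = 1 − 6×18 / (5×24) = 1 − 108/120 ≈ 0.100

0.100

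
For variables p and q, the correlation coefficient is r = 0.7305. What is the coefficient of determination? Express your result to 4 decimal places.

r² = (0.7305)² = 0.5336

0.5336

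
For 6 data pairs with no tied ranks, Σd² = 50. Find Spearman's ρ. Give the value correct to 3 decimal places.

-0.429

ρ = 1 − 6Σd² / [n(n²−1)] = 1 − 6×50 / (6×35)
  = 1 − 300/210 = 1 − 1.4286 ≈ -0.429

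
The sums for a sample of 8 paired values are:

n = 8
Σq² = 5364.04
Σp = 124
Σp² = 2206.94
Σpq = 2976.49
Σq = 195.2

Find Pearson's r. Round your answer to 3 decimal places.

-0.119

r = (nΣpq − ΣpΣq) / √[(nΣp² − (Σp)²)(nΣq² − (Σq)²)]
Numerator: 8×2976.49 − 124×195.2 = -392.88
Denominator: √[(17655.52 − 15376)(42912.32 − 38103.04)] = √[2279.52 × 4809.28] = 3311.0195
r = -392.88 / 3311.0195 ≈ -0.119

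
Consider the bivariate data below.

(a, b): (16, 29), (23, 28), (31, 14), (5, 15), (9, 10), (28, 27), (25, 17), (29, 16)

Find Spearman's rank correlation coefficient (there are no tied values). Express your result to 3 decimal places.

Rank a: 3, 4, 8, 1, 2, 6, 5, 7
Rank b: 8, 7, 2, 3, 1, 6, 5, 4
d = rank(a) − rank(b): -5, -3, 6, -2, 1, 0, 0, 3; Σd² = 84
ρ = 1 − 6Σd² / [n(n²−1)] = 1 − 6×84 / (8×63) = 1 − 504/504 ≈ 0.000

0.000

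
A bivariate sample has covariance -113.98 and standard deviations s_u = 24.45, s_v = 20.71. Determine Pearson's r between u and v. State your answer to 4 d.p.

-0.2251

r = Cov(u,v) / (s_u · s_v) = -113.98 / (24.45 × 20.71)
  = -113.98 / 506.3595 ≈ -0.2251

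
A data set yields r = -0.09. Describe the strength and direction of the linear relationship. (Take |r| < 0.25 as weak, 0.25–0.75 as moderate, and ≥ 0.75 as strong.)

r = -0.09 < 0 so the relationship is negative.
|r| = 0.09, which falls in the weak range.

weak negative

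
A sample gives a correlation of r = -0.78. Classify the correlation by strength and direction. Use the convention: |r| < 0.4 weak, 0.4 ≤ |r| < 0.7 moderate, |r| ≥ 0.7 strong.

r = -0.78 < 0 so the relationship is negative.
|r| = 0.78, which falls in the strong range.

strong negative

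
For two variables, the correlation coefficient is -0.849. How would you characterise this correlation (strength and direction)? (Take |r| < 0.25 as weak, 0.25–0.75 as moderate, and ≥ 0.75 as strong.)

strong negative

r = -0.849 < 0 so the relationship is negative.
|r| = 0.849, which falls in the strong range.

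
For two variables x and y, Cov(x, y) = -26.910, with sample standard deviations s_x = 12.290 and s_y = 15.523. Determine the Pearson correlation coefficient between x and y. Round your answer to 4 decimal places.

-0.1411

r = Cov(x,y) / (s_x · s_y) = -26.910 / (12.290 × 15.523)
  = -26.910 / 190.7777 ≈ -0.1411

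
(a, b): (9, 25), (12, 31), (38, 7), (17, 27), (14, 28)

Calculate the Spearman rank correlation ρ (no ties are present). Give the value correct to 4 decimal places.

-0.4000

Rank a: 1, 2, 5, 4, 3
Rank b: 2, 5, 1, 3, 4
d = rank(a) − rank(b): -1, -3, 4, 1, -1; Σd² = 28
ρ = 1 − 6Σd² / [n(n²−1)] = 1 − 6×28 / (5×24) = 1 − 168/120 ≈ -0.4000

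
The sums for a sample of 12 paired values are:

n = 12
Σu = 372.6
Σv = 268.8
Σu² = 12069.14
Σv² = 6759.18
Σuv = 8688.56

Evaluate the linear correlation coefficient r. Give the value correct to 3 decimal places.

0.564

r = (nΣuv − ΣuΣv) / √[(nΣu² − (Σu)²)(nΣv² − (Σv)²)]
Numerator: 12×8688.56 − 372.6×268.8 = 4107.84
Denominator: √[(144829.68 − 138830.76)(81110.16 − 72253.44)] = √[5998.92 × 8856.72] = 7289.0846
r = 4107.84 / 7289.0846 ≈ 0.564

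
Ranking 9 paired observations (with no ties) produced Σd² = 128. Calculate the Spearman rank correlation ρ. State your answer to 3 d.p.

-0.067

ρ = 1 − 6Σd² / [n(n²−1)] = 1 − 6×128 / (9×80)
  = 1 − 768/720 = 1 − 1.0667 ≈ -0.067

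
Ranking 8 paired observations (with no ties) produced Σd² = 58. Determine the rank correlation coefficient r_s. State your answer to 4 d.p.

0.3095

ρ = 1 − 6Σd² / [n(n²−1)] = 1 − 6×58 / (8×63)
  = 1 − 348/504 = 1 − 0.69048 ≈ 0.3095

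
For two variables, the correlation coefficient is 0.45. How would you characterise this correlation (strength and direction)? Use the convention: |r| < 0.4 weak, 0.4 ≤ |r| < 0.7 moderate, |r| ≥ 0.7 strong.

moderate positive

r = 0.45 > 0 so the relationship is positive.
|r| = 0.45, which falls in the moderate range.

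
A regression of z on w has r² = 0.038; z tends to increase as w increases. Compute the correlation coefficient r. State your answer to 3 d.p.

0.195

|r| = √0.038 = 0.195
The association is positive, so r = 0.195.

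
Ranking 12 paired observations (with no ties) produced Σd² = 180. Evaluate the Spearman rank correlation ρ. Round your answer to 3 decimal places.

0.371

ρ = 1 − 6Σd² / [n(n²−1)] = 1 − 6×180 / (12×143)
  = 1 − 1080/1716 = 1 − 0.6294 ≈ 0.371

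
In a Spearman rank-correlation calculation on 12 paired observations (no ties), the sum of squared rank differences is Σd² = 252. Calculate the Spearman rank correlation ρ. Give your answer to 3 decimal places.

0.119

ρ = 1 − 6Σd² / [n(n²−1)] = 1 − 6×252 / (12×143)
  = 1 − 1512/1716 = 1 − 0.8811 ≈ 0.119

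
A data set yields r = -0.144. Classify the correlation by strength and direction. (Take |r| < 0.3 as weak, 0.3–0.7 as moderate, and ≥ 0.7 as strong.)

weak negative

r = -0.144 < 0 so the relationship is negative.
|r| = 0.144, which falls in the weak range.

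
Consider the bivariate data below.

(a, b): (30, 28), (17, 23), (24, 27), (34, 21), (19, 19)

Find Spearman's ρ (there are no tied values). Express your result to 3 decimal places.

0.200

Rank a: 4, 1, 3, 5, 2
Rank b: 5, 3, 4, 2, 1
d = rank(a) − rank(b): -1, -2, -1, 3, 1; Σd² = 16
ρ = 1 − 6Σd² / [n(n²−1)] = 1 − 6×16 / (5×24) = 1 − 96/120 ≈ 0.200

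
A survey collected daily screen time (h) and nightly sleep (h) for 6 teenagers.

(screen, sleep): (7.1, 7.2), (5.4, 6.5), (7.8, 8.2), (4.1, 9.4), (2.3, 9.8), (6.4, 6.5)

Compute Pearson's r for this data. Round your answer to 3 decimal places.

-0.662

n = 6, Σx = 33.1, Σy = 47.6, Σx² = 203.47, Σy² = 387.98, Σxy = 252.86
nΣxy − ΣxΣy = 1517.16 − 1575.56 = -58.4
nΣx² − (Σx)² = 1220.82 − 1095.61 = 125.21; nΣy² − (Σy)² = 2327.88 − 2265.76 = 62.12
r = -58.4 / √(125.21 × 62.12) = -58.4 / 88.1932 ≈ -0.662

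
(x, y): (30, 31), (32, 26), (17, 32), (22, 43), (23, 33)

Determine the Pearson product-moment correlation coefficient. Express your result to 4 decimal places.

n = 5, Σx = 124, Σy = 165, Σx² = 3226, Σy² = 5599, Σxy = 4011
nΣxy − ΣxΣy = 20055 − 20460 = -405
nΣx² − (Σx)² = 16130 − 15376 = 754; nΣy² − (Σy)² = 27995 − 27225 = 770
r = -405 / √(754 × 770) = -405 / 761.9580 ≈ -0.5315

-0.5315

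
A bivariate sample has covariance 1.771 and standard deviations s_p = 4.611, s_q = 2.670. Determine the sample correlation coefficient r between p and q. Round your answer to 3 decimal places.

0.144

r = Cov(p,q) / (s_p · s_q) = 1.771 / (4.611 × 2.670)
  = 1.771 / 12.3114 ≈ 0.144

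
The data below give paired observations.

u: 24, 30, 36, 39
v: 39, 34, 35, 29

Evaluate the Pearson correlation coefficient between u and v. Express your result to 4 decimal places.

-0.8681

n = 4, Σu = 129, Σv = 137, Σu² = 4293, Σv² = 4743, Σuv = 4347
nΣuv − ΣuΣv = 17388 − 17673 = -285
nΣu² − (Σu)² = 17172 − 16641 = 531; nΣv² − (Σv)² = 18972 − 18769 = 203
r = -285 / √(531 × 203) = -285 / 328.3184 ≈ -0.8681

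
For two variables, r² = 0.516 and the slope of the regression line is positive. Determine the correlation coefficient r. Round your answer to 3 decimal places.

0.718

|r| = √0.516 = 0.718
The association is positive, so r = 0.718.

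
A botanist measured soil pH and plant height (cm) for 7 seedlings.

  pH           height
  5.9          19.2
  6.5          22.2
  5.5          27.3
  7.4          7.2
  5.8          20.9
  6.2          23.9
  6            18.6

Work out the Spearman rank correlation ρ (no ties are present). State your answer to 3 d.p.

-0.464

Rank pH: 3, 6, 1, 7, 2, 5, 4
Rank height: 3, 5, 7, 1, 4, 6, 2
d = rank(pH) − rank(height): 0, 1, -6, 6, -2, -1, 2; Σd² = 82
ρ = 1 − 6Σd² / [n(n²−1)] = 1 − 6×82 / (7×48) = 1 − 492/336 ≈ -0.464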